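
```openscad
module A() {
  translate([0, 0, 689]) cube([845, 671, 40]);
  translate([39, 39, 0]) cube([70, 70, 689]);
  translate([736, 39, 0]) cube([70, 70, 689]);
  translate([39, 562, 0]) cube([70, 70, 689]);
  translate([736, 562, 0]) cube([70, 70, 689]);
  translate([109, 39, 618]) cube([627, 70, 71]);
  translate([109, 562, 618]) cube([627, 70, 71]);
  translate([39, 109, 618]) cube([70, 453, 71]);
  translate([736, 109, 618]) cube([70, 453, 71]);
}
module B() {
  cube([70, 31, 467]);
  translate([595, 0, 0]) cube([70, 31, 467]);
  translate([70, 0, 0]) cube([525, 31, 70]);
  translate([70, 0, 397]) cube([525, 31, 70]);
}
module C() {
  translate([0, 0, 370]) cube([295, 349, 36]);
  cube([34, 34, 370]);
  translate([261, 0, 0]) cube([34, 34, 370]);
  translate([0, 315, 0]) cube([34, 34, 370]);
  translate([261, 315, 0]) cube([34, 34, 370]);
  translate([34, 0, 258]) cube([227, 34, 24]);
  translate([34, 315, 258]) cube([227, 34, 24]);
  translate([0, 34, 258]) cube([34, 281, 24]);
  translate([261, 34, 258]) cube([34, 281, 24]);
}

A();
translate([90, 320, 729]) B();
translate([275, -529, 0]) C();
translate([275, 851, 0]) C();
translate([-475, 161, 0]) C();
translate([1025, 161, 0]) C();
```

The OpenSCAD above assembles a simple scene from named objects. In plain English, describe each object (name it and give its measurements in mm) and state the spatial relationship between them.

A is a table with a 845×671 mm rectangular top, 40 mm thick, top surface at z = 729 mm, supported by four 70×70 mm square legs, each inset 39 mm from the nearest pair of top edges, running from the floor. Four apron rails, 70 mm thick and 71 mm tall, run between adjacent legs with their top edges flush with the underside of the top and their outer faces flush with the legs' outer faces.

B is a rectangular picture frame lying in the x–z plane (depth along y). The opening is 525 mm wide (x) by 327 mm tall (z), surrounded by a border 70 mm wide on all four sides. The frame is 31 mm deep and is made of two full-height vertical stiles with two horizontal rails fitted between them.

C is a simple wooden stool: a rectangular seat 295 mm (x) by 349 mm (y), 36 mm thick, top face at z = 406 mm, on four square legs, each 34×34 mm in cross-section. The legs rest on z = 0, each flush with a corner of the seat. Four stretchers, 34 mm wide and 24 mm tall, connect adjacent legs with their undersides at z = 258 mm, each running between the inner faces of the legs it joins and aligned with the legs' outer faces on the other axis.

The picture frame is on top of the table, centred. Four stools sit around the table at the −y, +y, −x, +x sides.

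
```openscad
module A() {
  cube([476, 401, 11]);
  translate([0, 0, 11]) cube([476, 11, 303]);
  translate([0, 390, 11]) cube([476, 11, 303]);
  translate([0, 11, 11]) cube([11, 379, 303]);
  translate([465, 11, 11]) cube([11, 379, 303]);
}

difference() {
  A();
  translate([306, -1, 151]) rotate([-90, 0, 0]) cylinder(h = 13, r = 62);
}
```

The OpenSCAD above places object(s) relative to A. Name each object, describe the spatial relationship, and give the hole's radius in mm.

A is an open box. The open box has a circular hole through its front wall. The hole's radius is 62 mm.

The subtracted cylinder has r = 62 mm.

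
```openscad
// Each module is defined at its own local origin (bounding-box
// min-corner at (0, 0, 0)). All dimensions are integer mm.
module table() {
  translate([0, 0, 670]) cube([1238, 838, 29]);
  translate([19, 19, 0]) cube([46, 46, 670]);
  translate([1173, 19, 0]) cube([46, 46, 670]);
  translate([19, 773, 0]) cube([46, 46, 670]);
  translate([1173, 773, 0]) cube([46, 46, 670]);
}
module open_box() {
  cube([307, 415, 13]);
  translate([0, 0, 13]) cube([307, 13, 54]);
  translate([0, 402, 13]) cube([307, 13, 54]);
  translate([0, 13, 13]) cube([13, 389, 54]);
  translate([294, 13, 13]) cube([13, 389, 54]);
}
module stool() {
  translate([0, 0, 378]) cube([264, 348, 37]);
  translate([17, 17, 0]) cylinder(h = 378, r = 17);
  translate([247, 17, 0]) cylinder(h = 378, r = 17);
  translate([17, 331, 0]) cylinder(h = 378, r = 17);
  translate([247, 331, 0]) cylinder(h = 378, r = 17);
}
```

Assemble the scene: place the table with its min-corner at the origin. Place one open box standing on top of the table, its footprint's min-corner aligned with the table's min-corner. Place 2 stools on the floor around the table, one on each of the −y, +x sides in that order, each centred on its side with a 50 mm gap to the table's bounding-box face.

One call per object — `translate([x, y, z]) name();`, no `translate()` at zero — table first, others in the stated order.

table();
translate([0, 0, 699]) open_box();
translate([487, -398, 0]) stool();
translate([1288, 245, 0]) stool();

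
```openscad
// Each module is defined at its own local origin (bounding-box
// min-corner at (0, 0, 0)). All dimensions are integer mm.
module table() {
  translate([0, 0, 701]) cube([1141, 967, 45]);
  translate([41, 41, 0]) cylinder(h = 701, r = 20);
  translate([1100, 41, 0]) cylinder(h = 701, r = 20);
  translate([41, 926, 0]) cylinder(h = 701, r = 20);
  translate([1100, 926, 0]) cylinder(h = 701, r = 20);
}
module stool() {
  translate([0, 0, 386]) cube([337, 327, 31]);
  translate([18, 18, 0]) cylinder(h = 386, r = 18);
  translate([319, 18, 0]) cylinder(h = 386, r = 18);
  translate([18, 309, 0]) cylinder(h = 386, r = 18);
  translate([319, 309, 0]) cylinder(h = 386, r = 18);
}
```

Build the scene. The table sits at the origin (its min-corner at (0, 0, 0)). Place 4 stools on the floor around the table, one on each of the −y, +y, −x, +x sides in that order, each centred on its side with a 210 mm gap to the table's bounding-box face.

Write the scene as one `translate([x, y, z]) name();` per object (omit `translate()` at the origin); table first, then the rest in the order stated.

table();
translate([402, -537, 0]) stool();
translate([402, 1177, 0]) stool();
translate([-547, 320, 0]) stool();
translate([1351, 320, 0]) stool();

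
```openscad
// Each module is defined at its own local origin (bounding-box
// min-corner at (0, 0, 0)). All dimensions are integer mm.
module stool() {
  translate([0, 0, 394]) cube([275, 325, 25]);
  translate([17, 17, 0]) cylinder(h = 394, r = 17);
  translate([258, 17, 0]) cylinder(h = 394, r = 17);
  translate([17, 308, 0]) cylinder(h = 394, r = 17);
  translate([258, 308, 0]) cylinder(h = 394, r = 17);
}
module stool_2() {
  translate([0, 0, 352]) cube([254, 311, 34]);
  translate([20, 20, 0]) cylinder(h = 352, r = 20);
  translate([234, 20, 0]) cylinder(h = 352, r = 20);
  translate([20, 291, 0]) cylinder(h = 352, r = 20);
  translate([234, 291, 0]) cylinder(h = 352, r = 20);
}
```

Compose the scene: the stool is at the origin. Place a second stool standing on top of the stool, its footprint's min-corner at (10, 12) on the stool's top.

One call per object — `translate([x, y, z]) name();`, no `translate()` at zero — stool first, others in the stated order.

stool();
translate([10, 12, 419]) stool_2();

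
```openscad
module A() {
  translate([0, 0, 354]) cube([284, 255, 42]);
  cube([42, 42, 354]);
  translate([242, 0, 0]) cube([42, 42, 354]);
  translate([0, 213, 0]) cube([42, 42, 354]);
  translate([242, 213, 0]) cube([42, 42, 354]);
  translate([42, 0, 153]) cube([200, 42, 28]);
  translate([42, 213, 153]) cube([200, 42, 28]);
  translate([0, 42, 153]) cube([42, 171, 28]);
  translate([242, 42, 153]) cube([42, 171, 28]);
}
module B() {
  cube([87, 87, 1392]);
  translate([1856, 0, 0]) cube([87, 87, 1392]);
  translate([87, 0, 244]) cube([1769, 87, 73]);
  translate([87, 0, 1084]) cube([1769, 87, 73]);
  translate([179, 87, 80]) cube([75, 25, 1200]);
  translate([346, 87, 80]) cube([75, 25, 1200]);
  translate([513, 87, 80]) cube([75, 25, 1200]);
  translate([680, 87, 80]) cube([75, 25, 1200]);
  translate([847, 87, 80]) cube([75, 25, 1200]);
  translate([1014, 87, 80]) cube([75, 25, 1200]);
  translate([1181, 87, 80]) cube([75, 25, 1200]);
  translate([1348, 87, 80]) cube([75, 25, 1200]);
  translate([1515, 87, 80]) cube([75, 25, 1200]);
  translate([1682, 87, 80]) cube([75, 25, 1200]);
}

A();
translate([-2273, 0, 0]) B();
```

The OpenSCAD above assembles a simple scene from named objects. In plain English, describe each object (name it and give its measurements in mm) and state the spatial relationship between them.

A is a four-legged stool. The seat is a 284×255×42 mm slab whose top surface is at z = 396 mm; four square legs, each 42×42 mm in cross-section, run from the floor (z = 0) to the underside of the seat, each flush with a corner of the seat. Four stretchers, 42 mm wide and 28 mm tall, connect adjacent legs with their undersides at z = 153 mm, each running between the inner faces of the legs it joins and aligned with the legs' outer faces on the other axis.

B is a fence section. Two 87×87 mm posts, 1392 mm tall, stand on the floor with a clear span of 1769 mm between their inner faces. Two horizontal rails of 87×73 mm section span the gap between the posts with their undersides at z = 244 mm and z = 1084 mm, flush with the posts' −y face. 10 pickets, each 75 mm wide, 25 mm thick and 1200 mm tall, are fixed to the +y face of the rails with their bottoms at z = 80 mm, evenly spaced across the span with equal gaps (rounded down to the nearest mm) at the −x end and between each pair — any rounding remainder accumulates at the +x end.

The fence section is on the floor beside the stool on its −x side.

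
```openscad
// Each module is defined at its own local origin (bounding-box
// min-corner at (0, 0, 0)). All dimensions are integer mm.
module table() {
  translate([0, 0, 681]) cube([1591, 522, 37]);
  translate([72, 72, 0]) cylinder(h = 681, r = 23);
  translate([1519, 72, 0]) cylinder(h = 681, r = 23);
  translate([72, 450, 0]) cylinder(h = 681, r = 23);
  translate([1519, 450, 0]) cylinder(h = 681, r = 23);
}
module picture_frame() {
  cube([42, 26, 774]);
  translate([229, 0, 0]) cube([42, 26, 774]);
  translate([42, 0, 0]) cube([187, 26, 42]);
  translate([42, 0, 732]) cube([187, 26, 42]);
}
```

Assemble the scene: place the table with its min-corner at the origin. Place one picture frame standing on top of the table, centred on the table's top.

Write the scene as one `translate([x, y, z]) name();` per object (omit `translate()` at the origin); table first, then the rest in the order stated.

table();
translate([660, 248, 718]) picture_frame();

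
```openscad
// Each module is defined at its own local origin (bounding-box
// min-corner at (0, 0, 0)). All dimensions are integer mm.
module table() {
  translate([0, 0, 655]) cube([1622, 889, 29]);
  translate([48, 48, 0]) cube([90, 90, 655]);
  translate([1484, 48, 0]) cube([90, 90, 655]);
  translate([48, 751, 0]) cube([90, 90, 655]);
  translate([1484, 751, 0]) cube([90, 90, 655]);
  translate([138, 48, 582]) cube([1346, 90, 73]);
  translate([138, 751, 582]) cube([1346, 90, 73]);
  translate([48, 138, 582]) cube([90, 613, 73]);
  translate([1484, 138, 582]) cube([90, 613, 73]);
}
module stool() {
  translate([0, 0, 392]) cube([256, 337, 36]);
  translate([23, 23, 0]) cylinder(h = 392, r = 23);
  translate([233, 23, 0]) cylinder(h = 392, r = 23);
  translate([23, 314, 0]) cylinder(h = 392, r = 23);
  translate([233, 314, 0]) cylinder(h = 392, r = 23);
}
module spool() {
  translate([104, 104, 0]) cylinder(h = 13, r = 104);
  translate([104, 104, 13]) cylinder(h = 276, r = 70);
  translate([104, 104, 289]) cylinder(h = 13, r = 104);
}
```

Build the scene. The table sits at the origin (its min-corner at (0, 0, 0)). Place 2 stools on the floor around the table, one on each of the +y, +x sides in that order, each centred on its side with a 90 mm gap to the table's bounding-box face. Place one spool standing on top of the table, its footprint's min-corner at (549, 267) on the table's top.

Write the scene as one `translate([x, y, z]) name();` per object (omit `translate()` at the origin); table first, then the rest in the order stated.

table();
translate([683, 979, 0]) stool();
translate([1712, 276, 0]) stool();
translate([549, 267, 684]) spool();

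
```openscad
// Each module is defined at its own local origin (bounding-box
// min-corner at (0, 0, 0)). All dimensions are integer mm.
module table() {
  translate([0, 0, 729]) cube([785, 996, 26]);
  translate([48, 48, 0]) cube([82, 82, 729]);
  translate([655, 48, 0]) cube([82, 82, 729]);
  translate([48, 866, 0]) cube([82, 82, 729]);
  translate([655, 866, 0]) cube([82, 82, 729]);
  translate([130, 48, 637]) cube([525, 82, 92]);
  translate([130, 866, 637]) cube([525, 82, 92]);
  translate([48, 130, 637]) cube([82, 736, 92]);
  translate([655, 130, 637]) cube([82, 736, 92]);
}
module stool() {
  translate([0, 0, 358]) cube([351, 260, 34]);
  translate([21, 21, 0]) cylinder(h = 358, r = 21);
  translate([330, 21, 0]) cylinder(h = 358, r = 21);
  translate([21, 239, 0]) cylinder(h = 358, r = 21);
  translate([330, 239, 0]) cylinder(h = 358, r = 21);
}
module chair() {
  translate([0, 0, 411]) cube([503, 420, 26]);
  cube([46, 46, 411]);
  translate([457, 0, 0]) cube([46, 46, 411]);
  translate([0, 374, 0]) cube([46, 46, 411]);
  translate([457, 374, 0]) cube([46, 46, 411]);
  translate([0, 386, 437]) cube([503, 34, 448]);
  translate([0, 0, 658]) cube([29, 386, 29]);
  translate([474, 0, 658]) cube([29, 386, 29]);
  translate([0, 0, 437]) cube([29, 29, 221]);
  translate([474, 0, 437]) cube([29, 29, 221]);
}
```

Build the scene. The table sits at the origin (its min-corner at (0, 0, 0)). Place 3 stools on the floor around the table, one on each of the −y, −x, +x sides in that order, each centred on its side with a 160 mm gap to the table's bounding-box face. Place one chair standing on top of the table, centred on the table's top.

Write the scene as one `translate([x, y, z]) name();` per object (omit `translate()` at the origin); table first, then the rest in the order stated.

table();
translate([217, -420, 0]) stool();
translate([-511, 368, 0]) stool();
translate([945, 368, 0]) stool();
translate([141, 288, 755]) chair();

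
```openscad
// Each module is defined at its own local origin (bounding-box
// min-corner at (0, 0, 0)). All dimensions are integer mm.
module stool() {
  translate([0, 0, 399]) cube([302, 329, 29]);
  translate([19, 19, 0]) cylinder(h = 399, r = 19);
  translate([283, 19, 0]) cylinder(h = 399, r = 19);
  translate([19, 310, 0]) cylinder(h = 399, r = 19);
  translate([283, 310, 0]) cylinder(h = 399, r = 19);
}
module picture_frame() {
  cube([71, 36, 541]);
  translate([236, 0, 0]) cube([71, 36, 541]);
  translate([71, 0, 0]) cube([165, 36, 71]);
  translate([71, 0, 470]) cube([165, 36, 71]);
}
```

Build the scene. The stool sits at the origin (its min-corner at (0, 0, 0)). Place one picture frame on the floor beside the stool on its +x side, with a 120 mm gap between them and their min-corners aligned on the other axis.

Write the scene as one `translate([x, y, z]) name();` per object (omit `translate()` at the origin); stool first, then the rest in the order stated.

stool();
translate([422, 0, 0]) picture_frame();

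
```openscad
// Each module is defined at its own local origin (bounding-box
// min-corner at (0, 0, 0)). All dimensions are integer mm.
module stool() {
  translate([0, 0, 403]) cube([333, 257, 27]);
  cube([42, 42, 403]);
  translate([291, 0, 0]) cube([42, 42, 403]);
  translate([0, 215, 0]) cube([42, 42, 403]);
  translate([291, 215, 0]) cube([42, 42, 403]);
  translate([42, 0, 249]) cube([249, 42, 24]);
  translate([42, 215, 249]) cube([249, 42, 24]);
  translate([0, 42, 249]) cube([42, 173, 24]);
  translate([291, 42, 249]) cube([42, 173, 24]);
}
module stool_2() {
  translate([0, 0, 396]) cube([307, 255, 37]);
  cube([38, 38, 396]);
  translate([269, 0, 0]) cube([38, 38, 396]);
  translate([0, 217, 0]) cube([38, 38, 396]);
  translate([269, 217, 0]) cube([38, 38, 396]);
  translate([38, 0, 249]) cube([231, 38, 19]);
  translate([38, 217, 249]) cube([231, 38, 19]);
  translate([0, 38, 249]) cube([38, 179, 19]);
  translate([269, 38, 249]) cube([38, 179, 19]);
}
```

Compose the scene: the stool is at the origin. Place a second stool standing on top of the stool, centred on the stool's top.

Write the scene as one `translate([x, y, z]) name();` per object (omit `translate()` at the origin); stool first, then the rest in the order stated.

stool();
translate([13, 1, 430]) stool_2();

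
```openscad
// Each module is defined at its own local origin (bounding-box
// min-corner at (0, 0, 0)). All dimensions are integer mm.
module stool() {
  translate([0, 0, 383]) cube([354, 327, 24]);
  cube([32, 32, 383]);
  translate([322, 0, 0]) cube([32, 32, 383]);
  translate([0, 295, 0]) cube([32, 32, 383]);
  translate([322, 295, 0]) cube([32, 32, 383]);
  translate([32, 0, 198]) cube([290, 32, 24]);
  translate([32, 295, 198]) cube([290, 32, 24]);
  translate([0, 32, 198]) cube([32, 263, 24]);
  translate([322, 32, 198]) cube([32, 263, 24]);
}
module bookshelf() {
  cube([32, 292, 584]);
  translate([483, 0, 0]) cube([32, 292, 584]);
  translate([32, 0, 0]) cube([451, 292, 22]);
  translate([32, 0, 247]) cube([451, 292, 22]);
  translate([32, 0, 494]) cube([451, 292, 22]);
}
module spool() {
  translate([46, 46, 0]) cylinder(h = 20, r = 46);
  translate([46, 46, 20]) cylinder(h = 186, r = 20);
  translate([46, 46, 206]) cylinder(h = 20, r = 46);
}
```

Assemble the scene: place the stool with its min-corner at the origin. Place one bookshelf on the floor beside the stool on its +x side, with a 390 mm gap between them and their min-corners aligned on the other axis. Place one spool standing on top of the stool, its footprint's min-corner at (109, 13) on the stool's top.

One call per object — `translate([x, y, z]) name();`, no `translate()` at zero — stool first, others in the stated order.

stool();
translate([744, 0, 0]) bookshelf();
translate([109, 13, 407]) spool();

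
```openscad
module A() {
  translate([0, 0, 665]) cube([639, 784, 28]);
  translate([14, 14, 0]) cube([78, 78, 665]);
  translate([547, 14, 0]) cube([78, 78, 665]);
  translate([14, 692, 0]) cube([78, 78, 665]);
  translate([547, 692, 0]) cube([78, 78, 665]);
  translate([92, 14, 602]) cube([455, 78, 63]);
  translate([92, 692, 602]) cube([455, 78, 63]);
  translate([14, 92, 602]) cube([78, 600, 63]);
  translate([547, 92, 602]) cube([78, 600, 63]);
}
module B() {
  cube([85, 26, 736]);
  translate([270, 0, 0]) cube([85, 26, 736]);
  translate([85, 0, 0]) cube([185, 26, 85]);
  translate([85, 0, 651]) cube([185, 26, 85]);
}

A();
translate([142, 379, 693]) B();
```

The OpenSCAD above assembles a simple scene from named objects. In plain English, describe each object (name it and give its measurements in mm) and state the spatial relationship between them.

A is a table: top 639 mm (x) × 784 mm (y), 28 mm thick, upper face at z = 693 mm, on four 78×78 mm square legs, each inset 14 mm from the nearest pair of top edges, running from z = 0 to the bottom of the top. Four apron rails, 78 mm thick and 63 mm tall, run between adjacent legs with their top edges flush with the underside of the top and their outer faces flush with the legs' outer faces.

B is a picture frame with a 185×566 mm rectangular opening (x by z) and a uniform 85 mm border on every side. Frame depth is 26 mm along y. It is built from two vertical stiles running the full outside height and two horizontal rails spanning the gap between the stiles.

The picture frame is on top of the table, centred.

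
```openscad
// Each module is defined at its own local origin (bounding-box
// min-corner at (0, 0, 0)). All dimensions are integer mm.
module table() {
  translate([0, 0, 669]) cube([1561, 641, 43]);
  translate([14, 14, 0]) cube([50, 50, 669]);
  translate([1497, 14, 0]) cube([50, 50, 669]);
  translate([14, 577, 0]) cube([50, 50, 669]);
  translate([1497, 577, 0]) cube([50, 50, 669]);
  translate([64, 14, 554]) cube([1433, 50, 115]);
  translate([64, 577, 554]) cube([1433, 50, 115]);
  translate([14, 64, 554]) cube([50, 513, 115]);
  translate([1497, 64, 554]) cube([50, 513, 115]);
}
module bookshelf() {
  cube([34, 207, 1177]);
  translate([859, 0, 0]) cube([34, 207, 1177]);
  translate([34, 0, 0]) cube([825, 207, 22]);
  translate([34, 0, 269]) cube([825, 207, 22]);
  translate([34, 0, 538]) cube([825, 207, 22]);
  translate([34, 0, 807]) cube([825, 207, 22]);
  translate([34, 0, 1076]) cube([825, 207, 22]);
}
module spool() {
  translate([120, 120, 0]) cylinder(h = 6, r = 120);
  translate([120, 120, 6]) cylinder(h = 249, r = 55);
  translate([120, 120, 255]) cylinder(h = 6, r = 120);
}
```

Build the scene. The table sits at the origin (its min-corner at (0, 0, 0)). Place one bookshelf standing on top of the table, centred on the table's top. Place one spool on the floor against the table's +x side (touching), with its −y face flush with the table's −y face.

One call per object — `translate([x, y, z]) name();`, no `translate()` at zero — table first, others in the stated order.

table();
translate([334, 217, 712]) bookshelf();
translate([1561, 0, 0]) spool();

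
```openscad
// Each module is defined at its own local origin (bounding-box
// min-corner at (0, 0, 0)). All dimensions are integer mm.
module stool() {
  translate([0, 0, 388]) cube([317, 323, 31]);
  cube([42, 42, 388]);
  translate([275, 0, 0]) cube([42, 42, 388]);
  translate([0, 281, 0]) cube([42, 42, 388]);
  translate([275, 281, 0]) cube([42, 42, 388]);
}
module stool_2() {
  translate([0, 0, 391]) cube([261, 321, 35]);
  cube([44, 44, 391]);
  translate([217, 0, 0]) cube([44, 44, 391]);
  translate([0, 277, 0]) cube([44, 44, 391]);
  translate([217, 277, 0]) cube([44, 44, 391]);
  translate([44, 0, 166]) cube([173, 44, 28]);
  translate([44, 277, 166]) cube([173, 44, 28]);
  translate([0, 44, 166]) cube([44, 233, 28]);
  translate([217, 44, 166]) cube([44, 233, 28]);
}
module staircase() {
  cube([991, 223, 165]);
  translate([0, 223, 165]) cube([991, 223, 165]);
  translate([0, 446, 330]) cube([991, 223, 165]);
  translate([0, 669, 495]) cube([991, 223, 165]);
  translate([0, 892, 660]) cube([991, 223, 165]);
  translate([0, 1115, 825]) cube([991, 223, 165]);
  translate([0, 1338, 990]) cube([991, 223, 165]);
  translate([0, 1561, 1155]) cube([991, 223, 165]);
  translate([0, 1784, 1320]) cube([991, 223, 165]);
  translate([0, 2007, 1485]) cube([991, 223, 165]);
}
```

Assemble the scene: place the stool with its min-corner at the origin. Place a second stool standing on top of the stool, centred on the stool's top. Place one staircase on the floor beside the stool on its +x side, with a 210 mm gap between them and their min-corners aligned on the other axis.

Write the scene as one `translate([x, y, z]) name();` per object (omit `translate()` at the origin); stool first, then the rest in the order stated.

stool();
translate([28, 1, 419]) stool_2();
translate([527, 0, 0]) staircase();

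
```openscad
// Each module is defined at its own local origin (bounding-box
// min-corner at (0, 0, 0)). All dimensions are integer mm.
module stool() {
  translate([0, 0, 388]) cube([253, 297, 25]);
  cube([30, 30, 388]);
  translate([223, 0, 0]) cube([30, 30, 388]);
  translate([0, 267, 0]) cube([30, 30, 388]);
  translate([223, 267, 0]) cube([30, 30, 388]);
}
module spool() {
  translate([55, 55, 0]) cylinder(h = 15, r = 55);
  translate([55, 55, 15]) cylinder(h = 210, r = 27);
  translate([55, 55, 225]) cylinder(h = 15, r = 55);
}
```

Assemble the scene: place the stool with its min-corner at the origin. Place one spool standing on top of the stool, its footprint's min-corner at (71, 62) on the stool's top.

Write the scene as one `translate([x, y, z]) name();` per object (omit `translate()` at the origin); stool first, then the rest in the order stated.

stool();
translate([71, 62, 413]) spool();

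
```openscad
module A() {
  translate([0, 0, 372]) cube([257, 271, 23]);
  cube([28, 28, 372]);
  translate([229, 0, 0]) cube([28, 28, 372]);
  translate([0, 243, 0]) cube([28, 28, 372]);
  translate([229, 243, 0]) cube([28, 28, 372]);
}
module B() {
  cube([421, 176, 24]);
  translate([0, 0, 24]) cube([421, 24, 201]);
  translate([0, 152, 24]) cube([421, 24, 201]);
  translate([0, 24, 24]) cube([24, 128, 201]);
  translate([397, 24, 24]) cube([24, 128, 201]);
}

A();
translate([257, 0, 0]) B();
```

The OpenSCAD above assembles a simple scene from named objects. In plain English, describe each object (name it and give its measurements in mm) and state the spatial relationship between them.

A is a simple wooden stool: a rectangular seat 257 mm (x) by 271 mm (y), 23 mm thick, top face at z = 395 mm, on four square legs, each 28×28 mm in cross-section. The legs rest on z = 0, each flush with a corner of the seat.

B is an open-topped rectangular box: outside dimensions 421×176×225 mm, with a uniform wall and base thickness of 24 mm. The base is a full 421×176 slab on the floor; four walls sit on top of the base. The front and back walls (the −y and +y sides) span the full width; the two side walls fit between them.

The open box is against the stool's +x side, with their −y faces flush.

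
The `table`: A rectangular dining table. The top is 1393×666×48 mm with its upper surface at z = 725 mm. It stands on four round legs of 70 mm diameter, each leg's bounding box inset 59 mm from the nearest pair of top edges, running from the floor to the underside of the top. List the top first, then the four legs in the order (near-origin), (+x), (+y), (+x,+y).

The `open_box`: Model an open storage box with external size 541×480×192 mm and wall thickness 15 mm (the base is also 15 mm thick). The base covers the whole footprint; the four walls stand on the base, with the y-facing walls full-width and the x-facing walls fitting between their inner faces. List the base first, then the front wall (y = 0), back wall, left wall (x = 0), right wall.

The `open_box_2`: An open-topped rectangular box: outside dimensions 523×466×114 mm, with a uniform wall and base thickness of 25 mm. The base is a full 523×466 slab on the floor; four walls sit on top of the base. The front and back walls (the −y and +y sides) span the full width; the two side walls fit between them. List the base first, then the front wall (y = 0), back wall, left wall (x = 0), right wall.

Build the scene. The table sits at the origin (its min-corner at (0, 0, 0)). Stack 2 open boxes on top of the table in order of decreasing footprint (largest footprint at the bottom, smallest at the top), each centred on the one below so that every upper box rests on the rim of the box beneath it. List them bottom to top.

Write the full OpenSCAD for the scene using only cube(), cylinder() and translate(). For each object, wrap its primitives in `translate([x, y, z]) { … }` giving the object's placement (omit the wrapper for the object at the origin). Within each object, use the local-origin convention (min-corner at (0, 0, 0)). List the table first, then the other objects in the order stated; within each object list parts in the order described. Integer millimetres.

translate([0, 0, 677]) cube([1393, 666, 48]);
translate([94, 94, 0]) cylinder(h = 677, r = 35);
translate([1299, 94, 0]) cylinder(h = 677, r = 35);
translate([94, 572, 0]) cylinder(h = 677, r = 35);
translate([1299, 572, 0]) cylinder(h = 677, r = 35);
translate([426, 93, 725]) {
  cube([541, 480, 15]);
  translate([0, 0, 15]) cube([541, 15, 177]);
  translate([0, 465, 15]) cube([541, 15, 177]);
  translate([0, 15, 15]) cube([15, 450, 177]);
  translate([526, 15, 15]) cube([15, 450, 177]);
}
translate([435, 100, 917]) {
  cube([523, 466, 25]);
  translate([0, 0, 25]) cube([523, 25, 89]);
  translate([0, 441, 25]) cube([523, 25, 89]);
  translate([0, 25, 25]) cube([25, 416, 89]);
  translate([498, 25, 25]) cube([25, 416, 89]);
}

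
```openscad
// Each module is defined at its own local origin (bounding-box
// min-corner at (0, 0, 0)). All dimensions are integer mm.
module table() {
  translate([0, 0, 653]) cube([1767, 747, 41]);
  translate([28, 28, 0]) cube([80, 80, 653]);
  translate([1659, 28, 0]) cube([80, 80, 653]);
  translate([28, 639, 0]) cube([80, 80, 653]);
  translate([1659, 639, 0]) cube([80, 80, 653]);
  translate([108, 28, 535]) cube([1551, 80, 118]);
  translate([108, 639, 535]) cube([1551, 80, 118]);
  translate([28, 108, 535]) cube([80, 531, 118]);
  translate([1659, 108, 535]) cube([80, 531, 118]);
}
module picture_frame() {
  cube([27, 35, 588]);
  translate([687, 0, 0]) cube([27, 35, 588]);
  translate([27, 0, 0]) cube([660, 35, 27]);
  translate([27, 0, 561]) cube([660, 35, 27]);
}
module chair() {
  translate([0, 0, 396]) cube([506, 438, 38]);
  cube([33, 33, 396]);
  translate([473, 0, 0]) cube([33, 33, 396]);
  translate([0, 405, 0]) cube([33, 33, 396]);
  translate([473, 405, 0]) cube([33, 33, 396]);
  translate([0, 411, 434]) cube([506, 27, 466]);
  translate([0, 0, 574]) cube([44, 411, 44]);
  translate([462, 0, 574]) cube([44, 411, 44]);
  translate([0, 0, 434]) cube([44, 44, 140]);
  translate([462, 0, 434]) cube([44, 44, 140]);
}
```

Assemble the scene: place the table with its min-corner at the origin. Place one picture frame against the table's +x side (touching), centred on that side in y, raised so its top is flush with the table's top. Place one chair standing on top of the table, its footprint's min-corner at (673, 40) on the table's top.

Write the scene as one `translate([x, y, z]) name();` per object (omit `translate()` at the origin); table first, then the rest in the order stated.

table();
translate([1767, 356, 106]) picture_frame();
translate([673, 40, 694]) chair();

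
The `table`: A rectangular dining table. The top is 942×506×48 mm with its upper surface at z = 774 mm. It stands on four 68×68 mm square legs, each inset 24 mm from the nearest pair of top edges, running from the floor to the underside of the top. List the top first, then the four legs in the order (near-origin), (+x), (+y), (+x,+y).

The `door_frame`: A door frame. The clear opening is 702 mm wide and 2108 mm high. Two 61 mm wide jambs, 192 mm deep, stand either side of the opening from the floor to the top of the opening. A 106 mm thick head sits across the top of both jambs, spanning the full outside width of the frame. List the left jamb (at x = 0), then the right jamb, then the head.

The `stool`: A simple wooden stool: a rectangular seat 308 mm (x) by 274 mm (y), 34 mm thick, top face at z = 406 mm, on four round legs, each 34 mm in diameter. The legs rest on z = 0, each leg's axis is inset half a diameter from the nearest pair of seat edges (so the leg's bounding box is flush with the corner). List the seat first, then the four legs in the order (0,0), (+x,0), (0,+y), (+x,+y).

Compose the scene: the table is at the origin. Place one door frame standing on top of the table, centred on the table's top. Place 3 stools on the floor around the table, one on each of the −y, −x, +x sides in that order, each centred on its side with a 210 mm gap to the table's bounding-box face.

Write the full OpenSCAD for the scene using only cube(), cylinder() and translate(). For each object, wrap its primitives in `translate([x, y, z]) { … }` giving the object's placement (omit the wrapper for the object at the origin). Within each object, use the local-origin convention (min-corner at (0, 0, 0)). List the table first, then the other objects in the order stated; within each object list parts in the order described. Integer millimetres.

translate([0, 0, 726]) cube([942, 506, 48]);
translate([24, 24, 0]) cube([68, 68, 726]);
translate([850, 24, 0]) cube([68, 68, 726]);
translate([24, 414, 0]) cube([68, 68, 726]);
translate([850, 414, 0]) cube([68, 68, 726]);
translate([59, 157, 774]) {
  cube([61, 192, 2108]);
  translate([763, 0, 0]) cube([61, 192, 2108]);
  translate([0, 0, 2108]) cube([824, 192, 106]);
}
translate([317, -484, 0]) {
  translate([0, 0, 372]) cube([308, 274, 34]);
  translate([17, 17, 0]) cylinder(h = 372, r = 17);
  translate([291, 17, 0]) cylinder(h = 372, r = 17);
  translate([17, 257, 0]) cylinder(h = 372, r = 17);
  translate([291, 257, 0]) cylinder(h = 372, r = 17);
}
translate([-518, 116, 0]) {
  translate([0, 0, 372]) cube([308, 274, 34]);
  translate([17, 17, 0]) cylinder(h = 372, r = 17);
  translate([291, 17, 0]) cylinder(h = 372, r = 17);
  translate([17, 257, 0]) cylinder(h = 372, r = 17);
  translate([291, 257, 0]) cylinder(h = 372, r = 17);
}
translate([1152, 116, 0]) {
  translate([0, 0, 372]) cube([308, 274, 34]);
  translate([17, 17, 0]) cylinder(h = 372, r = 17);
  translate([291, 17, 0]) cylinder(h = 372, r = 17);
  translate([17, 257, 0]) cylinder(h = 372, r = 17);
  translate([291, 257, 0]) cylinder(h = 372, r = 17);
}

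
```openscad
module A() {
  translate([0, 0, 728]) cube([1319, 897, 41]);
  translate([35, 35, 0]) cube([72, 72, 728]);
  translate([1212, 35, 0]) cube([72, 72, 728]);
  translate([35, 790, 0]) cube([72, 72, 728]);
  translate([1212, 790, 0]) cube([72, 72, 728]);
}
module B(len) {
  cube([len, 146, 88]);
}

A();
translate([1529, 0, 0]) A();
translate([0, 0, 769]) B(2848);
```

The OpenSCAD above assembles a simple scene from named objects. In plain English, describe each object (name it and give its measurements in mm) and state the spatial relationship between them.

A is a table with a 1319×897 mm rectangular top, 41 mm thick, top surface at z = 769 mm, supported by four 72×72 mm square legs, each inset 35 mm from the nearest pair of top edges, running from the floor.

B is a rectangular beam 2848 mm long (x), 146 mm deep (y), 88 mm thick (z).

The beam spans the tops of two tables placed 210 mm apart, resting at z = 769 mm.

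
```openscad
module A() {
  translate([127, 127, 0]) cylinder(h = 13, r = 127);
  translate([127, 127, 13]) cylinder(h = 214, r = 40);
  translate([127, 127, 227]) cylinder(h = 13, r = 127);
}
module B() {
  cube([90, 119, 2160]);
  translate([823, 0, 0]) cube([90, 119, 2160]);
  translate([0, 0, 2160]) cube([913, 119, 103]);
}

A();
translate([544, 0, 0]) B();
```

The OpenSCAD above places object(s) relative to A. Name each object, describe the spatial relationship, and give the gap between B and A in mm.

A is a spool. B is a door frame. The door frame is on the floor beside the spool on its +x side. The gap between the door frame and the spool is 290 mm.

The door frame's nearest face is 290 mm from the spool's +x face.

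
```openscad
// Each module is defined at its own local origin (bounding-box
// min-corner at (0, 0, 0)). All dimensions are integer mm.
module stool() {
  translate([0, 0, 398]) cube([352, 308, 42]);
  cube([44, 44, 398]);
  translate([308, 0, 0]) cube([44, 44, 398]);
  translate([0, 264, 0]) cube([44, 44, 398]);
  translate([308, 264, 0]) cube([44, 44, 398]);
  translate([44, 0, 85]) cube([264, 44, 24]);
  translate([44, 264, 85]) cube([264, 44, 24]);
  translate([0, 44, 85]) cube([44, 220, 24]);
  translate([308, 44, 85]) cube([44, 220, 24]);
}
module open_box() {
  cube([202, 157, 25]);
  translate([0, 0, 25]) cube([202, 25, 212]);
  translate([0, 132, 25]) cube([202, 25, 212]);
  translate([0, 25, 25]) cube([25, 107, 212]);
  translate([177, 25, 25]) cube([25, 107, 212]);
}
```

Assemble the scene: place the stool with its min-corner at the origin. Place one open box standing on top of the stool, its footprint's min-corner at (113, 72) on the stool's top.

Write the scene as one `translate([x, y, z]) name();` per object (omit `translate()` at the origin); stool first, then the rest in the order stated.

stool();
translate([113, 72, 440]) open_box();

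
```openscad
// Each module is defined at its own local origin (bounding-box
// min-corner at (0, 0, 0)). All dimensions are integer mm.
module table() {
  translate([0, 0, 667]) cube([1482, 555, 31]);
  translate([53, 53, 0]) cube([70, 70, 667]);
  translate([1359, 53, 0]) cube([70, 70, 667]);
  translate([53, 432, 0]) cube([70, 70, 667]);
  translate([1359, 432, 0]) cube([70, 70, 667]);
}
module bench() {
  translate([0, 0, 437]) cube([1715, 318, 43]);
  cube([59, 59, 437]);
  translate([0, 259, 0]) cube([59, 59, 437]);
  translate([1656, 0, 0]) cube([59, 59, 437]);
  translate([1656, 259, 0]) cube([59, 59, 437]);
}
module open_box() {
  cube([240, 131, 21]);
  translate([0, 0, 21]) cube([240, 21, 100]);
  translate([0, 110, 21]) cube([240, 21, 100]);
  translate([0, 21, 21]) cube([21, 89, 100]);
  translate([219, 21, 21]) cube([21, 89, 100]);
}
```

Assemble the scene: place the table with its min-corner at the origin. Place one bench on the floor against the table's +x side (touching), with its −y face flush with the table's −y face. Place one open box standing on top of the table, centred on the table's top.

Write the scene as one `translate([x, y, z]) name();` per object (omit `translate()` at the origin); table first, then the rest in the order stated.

table();
translate([1482, 0, 0]) bench();
translate([621, 212, 698]) open_box();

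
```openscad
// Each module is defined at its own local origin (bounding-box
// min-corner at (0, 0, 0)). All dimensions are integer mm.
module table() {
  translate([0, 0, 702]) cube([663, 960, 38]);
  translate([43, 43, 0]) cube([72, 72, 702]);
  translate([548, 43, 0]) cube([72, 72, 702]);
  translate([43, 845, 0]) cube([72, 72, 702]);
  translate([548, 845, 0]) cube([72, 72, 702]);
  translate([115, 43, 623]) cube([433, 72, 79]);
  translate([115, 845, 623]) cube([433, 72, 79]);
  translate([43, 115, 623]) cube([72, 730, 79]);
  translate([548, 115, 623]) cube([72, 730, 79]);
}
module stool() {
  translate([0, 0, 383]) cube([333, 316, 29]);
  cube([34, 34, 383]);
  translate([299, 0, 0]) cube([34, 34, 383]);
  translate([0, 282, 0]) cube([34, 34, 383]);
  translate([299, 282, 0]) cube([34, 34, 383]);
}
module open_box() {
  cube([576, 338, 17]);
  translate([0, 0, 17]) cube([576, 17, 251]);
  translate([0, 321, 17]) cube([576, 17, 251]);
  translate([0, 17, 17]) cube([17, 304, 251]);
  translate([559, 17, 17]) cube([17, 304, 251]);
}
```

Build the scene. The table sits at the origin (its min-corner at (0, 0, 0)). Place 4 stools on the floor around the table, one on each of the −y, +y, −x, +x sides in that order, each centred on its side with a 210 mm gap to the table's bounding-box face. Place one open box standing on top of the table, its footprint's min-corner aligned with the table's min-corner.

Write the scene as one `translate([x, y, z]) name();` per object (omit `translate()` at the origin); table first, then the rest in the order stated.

table();
translate([165, -526, 0]) stool();
translate([165, 1170, 0]) stool();
translate([-543, 322, 0]) stool();
translate([873, 322, 0]) stool();
translate([0, 0, 740]) open_box();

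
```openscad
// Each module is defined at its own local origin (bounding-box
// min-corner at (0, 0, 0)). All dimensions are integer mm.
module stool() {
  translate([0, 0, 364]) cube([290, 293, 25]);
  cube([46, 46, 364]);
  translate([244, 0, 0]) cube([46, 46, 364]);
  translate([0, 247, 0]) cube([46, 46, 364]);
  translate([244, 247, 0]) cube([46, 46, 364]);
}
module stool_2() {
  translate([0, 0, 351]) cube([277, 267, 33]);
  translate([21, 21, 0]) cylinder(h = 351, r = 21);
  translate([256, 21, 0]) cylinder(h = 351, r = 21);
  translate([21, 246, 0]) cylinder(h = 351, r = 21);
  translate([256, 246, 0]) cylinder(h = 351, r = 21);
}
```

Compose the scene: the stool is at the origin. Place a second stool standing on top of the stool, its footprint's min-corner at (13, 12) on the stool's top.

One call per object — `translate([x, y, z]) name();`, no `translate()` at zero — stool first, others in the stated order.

stool();
translate([13, 12, 389]) stool_2();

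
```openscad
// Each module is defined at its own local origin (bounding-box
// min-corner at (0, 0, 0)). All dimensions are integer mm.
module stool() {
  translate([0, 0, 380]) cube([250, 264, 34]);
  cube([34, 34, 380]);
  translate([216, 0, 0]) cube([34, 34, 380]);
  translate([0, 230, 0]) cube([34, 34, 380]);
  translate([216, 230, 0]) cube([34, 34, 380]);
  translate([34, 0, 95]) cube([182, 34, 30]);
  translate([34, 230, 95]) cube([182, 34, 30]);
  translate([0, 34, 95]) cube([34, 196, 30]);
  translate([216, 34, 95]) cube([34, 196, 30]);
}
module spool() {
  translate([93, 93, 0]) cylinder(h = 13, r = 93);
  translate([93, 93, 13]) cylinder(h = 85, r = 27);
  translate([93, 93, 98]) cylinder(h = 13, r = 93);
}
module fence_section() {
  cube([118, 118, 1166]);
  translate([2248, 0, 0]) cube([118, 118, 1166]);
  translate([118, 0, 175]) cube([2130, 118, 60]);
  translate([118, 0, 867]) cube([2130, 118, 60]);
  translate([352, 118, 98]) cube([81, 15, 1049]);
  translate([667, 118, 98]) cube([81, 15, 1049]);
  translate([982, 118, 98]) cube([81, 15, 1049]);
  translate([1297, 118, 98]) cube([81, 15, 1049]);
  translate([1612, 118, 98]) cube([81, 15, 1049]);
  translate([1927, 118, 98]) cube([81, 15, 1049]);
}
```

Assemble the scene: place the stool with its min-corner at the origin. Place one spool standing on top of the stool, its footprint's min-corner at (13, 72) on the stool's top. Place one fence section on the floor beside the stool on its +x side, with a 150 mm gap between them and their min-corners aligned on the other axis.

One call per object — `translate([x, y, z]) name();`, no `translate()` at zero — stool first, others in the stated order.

stool();
translate([13, 72, 414]) spool();
translate([400, 0, 0]) fence_section();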